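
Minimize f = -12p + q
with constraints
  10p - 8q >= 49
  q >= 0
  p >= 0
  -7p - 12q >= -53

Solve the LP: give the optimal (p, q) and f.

Feasible corners and f = -12p + q:
  (49/10, 0) → f = -294/5
  (23/4, 17/16) → f = -1087/16
  (53/7, 0) → f = -636/7

At the optimal vertex, q = 0 and -7p - 12q = -53.
Solving simultaneously gives p = 53/7, q = 0.

p = 53/7, q = 0, minimum f = -636/7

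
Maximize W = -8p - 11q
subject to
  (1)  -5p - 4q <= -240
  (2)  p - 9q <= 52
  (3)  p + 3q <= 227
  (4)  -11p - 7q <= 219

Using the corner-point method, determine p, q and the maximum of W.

Feasible corners and W = -8p - 11q:
  (2368/49, -20/49) → W = -18724/49
  (-188/11, 895/11) → W = -8341/11
  (733/4, 175/12) → W = -19517/12

p = 2368/49, q = -20/49, maximum W = -18724/49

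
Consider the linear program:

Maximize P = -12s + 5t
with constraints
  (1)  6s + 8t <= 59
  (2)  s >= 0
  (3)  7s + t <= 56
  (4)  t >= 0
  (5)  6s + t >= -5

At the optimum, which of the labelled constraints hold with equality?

(1) and (2)

Corner points and P = -12s + 5t:
  (0, 59/8) → P = 295/8
  (389/50, 77/50) → P = -4283/50
  (0, 0) → P = 0
  (8, 0) → P = -96

The maximum is at (0, 59/8). Substituting into each constraint, equality holds for (1) and (2); the remaining constraints have slack.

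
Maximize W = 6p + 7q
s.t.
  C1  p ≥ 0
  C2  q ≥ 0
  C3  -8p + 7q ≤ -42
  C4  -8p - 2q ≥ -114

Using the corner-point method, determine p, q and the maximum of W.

Vertices and W = 6p + 7q:
  (21/4, 0) → W = 63/2
  (57/4, 0) → W = 171/2
  (49/4, 8) → W = 259/2

The optimum lies where -8p + 7q = -42 and -8p - 2q = -114.
Solving simultaneously gives p = 49/4, q = 8.

p = 49/4, q = 8, maximum W = 259/2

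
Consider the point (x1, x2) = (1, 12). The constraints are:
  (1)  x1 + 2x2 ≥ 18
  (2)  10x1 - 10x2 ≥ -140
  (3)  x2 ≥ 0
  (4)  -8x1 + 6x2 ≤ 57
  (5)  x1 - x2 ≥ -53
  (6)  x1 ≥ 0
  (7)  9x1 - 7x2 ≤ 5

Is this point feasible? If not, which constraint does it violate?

not feasible — violates (4)

Constraint (4): -8x1 + 6x2 = 64, which is not ≤ 57. All other constraints are satisfied.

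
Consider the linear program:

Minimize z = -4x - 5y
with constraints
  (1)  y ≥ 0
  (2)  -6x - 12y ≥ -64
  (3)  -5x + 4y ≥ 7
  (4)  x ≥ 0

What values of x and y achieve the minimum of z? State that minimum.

x = 43/21, y = 181/42, minimum z = -1249/42

Extreme points and z = -4x - 5y:
  (43/21, 181/42) → z = -1249/42
  (0, 16/3) → z = -80/3
  (0, 7/4) → z = -35/4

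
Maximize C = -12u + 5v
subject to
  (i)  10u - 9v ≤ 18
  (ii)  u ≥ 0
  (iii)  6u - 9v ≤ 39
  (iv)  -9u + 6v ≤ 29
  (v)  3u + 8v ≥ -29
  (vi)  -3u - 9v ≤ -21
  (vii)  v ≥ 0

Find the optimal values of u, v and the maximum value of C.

The feasible region is unbounded (it extends along (9, 10), (2, 3)), but C strictly decreases along every unbounded feasible direction, so there is no improving ray and the maximum is attained at a vertex.

u = 0, v = 29/6, maximum C = 145/6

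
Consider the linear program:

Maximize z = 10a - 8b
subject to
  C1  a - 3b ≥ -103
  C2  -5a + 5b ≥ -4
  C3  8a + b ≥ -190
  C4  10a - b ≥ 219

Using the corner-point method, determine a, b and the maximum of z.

a = 527/10, b = 519/10, maximum z = 559/5

Vertices and z = 10a - 8b:
  (527/10, 519/10) → z = 559/5
  (760/29, 1249/29) → z = -2392/29
  (1091/45, 211/9) → z = 494/9

The optimum lies where a - 3b = -103 and -5a + 5b = -4.
Solving simultaneously gives a = 527/10, b = 519/10.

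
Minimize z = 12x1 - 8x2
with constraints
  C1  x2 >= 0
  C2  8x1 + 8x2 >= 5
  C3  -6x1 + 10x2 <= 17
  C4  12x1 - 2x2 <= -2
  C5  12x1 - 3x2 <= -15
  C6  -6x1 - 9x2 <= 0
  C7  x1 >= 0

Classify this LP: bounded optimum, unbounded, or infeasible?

infeasible

The boundaries -6x1 + 10x2 = 17 and 12x1 - 2x2 = -2 meet at (7/54, 16/9), but that point violates 12x1 - 3x2 ≤ -15. Every candidate vertex is excluded by some other constraint, so the feasible region is empty.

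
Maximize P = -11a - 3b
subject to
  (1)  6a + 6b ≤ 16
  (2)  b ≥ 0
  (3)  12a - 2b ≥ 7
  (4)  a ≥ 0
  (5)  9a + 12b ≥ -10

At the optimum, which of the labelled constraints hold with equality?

Feasible corners and P = -11a - 3b:
  (8/3, 0) → P = -88/3
  (37/42, 25/14) → P = -316/21
  (7/12, 0) → P = -77/12

The maximum is at (7/12, 0). Substituting into each constraint, equality holds for (2) and (3); the remaining constraints have slack.

(2) and (3)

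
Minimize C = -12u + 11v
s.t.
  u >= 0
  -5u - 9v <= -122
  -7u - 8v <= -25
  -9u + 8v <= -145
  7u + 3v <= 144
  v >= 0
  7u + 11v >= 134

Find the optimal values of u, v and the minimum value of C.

Corner points and C = -12u + 11v:
  (2281/121, 373/121) → C = -23269/121
  (155/8, 67/24) → C = -4843/24
  (1587/83, 281/83) → C = -15953/83

At the optimal vertex, -5u - 9v = -122 and 7u + 3v = 144.
Solving simultaneously gives u = 155/8, v = 67/24.

u = 155/8, v = 67/24, minimum C = -4843/24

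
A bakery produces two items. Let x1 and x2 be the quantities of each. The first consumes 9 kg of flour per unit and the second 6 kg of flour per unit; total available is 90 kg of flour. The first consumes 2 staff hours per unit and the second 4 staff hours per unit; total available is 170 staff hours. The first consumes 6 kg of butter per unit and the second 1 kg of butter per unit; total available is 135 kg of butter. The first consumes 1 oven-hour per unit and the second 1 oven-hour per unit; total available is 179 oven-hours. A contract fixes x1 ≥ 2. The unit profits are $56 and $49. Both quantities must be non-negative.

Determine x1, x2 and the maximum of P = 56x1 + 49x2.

Vertices and P = 56x1 + 49x2:
  (10, 0) → P = 560
  (2, 0) → P = 112
  (2, 12) → P = 700

The optimum lies where 9x1 + 6x2 = 90 and x1 = 2.
Solving simultaneously gives x1 = 2, x2 = 12.

x1 = 2, x2 = 12, maximum P = 700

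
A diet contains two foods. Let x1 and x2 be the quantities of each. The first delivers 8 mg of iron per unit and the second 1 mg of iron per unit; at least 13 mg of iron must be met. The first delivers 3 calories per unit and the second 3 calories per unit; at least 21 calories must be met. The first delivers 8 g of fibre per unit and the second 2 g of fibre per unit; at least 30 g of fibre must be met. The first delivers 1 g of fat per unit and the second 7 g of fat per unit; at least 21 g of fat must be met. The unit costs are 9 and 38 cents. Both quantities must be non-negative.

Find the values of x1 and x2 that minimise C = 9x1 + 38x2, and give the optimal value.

The feasible region is unbounded (it extends along (0, 1), (1, 0)), but C strictly increases along every unbounded feasible direction, so there is no improving ray and the minimum is attained at a vertex.

The optimum lies where 3x1 + 3x2 = 21 and x1 + 7x2 = 21.
Solving simultaneously gives x1 = 14/3, x2 = 7/3.

x1 = 14/3, x2 = 7/3, minimum C = 392/3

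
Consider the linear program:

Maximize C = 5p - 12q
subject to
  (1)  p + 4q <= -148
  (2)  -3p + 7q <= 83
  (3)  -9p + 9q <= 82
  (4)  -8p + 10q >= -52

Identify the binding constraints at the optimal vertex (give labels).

Feasible corners and C = 5p - 12q:
  (-332/9, -250/9) → C = 1340/9
  (-212/7, -206/7) → C = 1412/7
  (-644/9, -562/9) → C = 3524/9

The maximum is at (-644/9, -562/9). Substituting into each constraint, equality holds for (3) and (4); the remaining constraints have slack.

(3) and (4)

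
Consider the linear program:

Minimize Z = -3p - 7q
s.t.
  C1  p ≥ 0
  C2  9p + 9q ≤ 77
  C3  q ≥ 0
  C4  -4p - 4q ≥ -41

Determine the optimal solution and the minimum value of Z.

p = 0, q = 77/9, minimum Z = -539/9

Vertices and Z = -3p - 7q:
  (0, 77/9) → Z = -539/9
  (0, 0) → Z = 0
  (77/9, 0) → Z = -77/3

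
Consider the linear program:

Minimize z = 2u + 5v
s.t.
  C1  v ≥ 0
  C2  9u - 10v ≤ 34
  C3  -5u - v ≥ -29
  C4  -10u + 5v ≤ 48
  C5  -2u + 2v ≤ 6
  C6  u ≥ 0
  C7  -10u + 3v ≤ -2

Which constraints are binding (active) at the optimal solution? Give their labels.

C1 and C7

Feasible corners and z = 2u + 5v:
  (34/9, 0) → z = 68/9
  (1/5, 0) → z = 2/5
  (324/59, 91/59) → z = 1103/59
  (13/3, 22/3) → z = 136/3
  (11/7, 32/7) → z = 26

The minimum is at (1/5, 0). Substituting into each constraint, equality holds for C1 and C7; the remaining constraints have slack.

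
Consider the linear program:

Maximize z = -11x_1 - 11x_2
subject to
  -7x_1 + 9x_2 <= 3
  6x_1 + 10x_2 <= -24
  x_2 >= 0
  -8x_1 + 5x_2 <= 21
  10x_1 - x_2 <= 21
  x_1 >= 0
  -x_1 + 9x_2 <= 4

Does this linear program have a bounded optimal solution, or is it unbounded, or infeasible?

infeasible

The boundaries -7x_1 + 9x_2 = 3 and x_1 = 0 meet at (0, 1/3), but that point violates 6x_1 + 10x_2 ≤ -24. Every candidate vertex is excluded by some other constraint, so the feasible region is empty.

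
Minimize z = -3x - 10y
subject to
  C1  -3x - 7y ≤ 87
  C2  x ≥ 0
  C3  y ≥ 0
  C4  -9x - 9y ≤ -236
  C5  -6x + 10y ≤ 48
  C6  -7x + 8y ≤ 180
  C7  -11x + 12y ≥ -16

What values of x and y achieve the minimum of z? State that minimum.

At the optimal vertex, -6x + 10y = 48 and -11x + 12y = -16.
Solving simultaneously gives x = 368/19, y = 312/19.

x = 368/19, y = 312/19, minimum z = -4224/19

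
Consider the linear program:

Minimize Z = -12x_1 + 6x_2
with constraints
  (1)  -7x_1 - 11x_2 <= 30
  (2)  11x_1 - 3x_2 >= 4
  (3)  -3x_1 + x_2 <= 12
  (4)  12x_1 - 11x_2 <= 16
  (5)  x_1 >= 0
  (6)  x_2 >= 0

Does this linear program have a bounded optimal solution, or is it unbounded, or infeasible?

From the feasible point (20, 72), moving in the direction (11, 12) keeps every constraint satisfied while Z decreases without bound.

unbounded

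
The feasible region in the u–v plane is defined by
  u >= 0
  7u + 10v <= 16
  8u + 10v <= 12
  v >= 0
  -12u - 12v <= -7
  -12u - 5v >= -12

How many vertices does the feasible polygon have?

5

Intersecting each pair of boundary lines and keeping only the points that satisfy every inequality leaves:
  (0, 6/5)
  (0, 7/12)
  (3/4, 3/5)
  (7/12, 0)
  (1, 0)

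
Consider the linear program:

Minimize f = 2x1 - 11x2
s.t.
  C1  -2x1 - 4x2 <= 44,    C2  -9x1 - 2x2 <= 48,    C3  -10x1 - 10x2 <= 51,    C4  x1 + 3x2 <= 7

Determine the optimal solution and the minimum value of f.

Feasible corners and f = 2x1 - 11x2:
  (59/5, -169/10) → f = 419/2
  (-27/5, 3/10) → f = -141/10
  (-158/25, 111/25) → f = -1537/25
The feasible region is unbounded (it extends along (3, -1), (2, -1)), but f strictly increases along every unbounded feasible direction, so there is no improving ray and the minimum is attained at a vertex.

At the optimal vertex, -9x1 - 2x2 = 48 and x1 + 3x2 = 7.
Solving simultaneously gives x1 = -158/25, x2 = 111/25.

x1 = -158/25, x2 = 111/25, minimum f = -1537/25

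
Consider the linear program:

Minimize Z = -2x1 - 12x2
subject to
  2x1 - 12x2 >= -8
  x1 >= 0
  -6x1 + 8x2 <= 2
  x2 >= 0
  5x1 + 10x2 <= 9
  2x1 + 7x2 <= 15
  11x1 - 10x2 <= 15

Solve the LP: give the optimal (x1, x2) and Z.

Vertices and Z = -2x1 - 12x2:
  (0, 1/4) → Z = -3
  (0, 0) → Z = 0
  (13/25, 16/25) → Z = -218/25
  (15/11, 0) → Z = -30/11
  (3/2, 3/20) → Z = -24/5

The optimum lies where -6x1 + 8x2 = 2 and 5x1 + 10x2 = 9.
Solving simultaneously gives x1 = 13/25, x2 = 16/25.

x1 = 13/25, x2 = 16/25, minimum Z = -218/25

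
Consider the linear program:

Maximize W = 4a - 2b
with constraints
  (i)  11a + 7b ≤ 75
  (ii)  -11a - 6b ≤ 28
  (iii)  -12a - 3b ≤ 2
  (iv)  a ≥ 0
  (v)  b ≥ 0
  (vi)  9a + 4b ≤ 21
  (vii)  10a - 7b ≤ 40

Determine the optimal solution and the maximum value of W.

a = 7/3, b = 0, maximum W = 28/3

The optimum lies where b = 0 and 9a + 4b = 21.
Solving simultaneously gives a = 7/3, b = 0.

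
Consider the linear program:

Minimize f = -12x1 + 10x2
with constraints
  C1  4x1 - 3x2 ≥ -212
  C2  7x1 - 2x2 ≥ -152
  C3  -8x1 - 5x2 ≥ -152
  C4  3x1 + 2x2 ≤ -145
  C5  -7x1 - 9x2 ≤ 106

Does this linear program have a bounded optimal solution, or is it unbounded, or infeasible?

The boundaries 7x1 - 2x2 = -152 and -8x1 - 5x2 = -152 meet at (-152/17, 760/17), but that point violates 3x1 + 2x2 ≤ -145. Every candidate vertex is excluded by some other constraint, so the feasible region is empty.

infeasible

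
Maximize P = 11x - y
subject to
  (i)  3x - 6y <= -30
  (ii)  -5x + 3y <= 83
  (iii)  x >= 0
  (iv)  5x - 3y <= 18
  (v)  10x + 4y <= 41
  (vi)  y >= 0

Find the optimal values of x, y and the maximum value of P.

Vertices and P = 11x - y:
  (0, 5) → P = -5
  (7/4, 47/8) → P = 107/8
  (0, 41/4) → P = -41/4

x = 7/4, y = 47/8, maximum P = 107/8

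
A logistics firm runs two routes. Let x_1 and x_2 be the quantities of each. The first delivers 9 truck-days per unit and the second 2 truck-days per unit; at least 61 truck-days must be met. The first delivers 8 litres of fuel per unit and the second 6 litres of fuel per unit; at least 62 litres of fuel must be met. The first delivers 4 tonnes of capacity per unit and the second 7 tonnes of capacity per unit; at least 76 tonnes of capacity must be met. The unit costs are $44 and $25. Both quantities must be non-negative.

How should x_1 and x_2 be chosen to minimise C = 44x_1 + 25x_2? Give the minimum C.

x_1 = 5, x_2 = 8, minimum C = 420

Feasible corners and C = 44x_1 + 25x_2:
  (0, 61/2) → C = 1525/2
  (19, 0) → C = 836
  (5, 8) → C = 420
The feasible region is unbounded (it extends along (0, 1), (1, 0)), but C strictly increases along every unbounded feasible direction, so there is no improving ray and the minimum is attained at a vertex.

The optimum lies where 9x_1 + 2x_2 = 61 and 4x_1 + 7x_2 = 76.
Solving simultaneously gives x_1 = 5, x_2 = 8.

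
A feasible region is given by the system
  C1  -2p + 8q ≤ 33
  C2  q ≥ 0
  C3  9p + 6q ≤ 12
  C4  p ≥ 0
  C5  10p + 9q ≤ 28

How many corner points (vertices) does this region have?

3

Intersecting each pair of boundary lines and keeping only the points that satisfy every inequality leaves:
  (4/3, 0)
  (0, 0)
  (0, 2)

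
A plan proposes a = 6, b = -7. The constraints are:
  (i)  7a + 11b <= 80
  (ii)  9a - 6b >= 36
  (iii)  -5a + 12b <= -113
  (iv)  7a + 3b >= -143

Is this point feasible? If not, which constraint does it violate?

(i): -35 ≤ 80 ✓
(ii): 96 ≥ 36 ✓
(iii): -114 ≤ -113 ✓
(iv): 21 ≥ -143 ✓

feasible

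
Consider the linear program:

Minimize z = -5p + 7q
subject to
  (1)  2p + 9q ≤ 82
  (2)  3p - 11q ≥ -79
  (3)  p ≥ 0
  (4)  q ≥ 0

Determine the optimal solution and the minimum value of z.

p = 41, q = 0, minimum z = -205

Vertices and z = -5p + 7q:
  (191/49, 404/49) → z = 1873/49
  (41, 0) → z = -205
  (0, 79/11) → z = 553/11
  (0, 0) → z = 0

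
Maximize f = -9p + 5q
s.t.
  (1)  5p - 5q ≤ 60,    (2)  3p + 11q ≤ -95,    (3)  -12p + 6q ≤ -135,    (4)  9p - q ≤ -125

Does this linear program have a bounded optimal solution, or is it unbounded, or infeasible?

infeasible

The boundaries 5p - 5q = 60 and 9p - q = -125 meet at (-137/8, -233/8), but that point violates -12p + 6q ≤ -135. Every candidate vertex is excluded by some other constraint, so the feasible region is empty.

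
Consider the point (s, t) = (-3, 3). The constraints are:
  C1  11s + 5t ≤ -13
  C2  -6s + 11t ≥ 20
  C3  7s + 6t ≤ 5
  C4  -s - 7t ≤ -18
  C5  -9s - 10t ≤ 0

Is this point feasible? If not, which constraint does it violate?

C1: -18 ≤ -13 ✓
C2: 51 ≥ 20 ✓
C3: -3 ≤ 5 ✓
C4: -18 ≤ -18 ✓
C5: -3 ≤ 0 ✓

feasible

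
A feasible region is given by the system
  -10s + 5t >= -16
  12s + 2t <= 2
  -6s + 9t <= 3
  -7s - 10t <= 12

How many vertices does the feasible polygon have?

3

Pairwise boundary intersections that survive every other constraint:
  (1/10, 2/5)
  (22/53, -79/53)
  (-46/41, -17/41)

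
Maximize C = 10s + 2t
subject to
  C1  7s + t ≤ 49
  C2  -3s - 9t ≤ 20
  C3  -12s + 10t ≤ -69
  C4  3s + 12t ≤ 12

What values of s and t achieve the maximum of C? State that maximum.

s = 64/9, t = -7/9, maximum C = 626/9

Extreme points and C = 10s + 2t:
  (461/60, -287/60) → C = 1009/15
  (64/9, -7/9) → C = 626/9
  (421/138, -149/46) → C = 1658/69
  (158/29, -21/58) → C = 1559/29

At the optimal vertex, 7s + t = 49 and 3s + 12t = 12.
Solving simultaneously gives s = 64/9, t = -7/9.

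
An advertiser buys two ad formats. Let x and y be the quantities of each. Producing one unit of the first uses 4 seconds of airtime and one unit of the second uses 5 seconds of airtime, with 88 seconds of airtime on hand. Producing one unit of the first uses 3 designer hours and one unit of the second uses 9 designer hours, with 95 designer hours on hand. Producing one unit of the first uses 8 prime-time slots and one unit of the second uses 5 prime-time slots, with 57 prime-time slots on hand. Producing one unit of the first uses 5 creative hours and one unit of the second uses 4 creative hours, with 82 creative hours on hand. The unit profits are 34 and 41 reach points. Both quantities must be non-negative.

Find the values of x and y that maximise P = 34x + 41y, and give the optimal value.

x = 2/3, y = 31/3, maximum P = 1339/3

Vertices and P = 34x + 41y:
  (0, 0) → P = 0
  (0, 95/9) → P = 3895/9
  (57/8, 0) → P = 969/4
  (2/3, 31/3) → P = 1339/3

The optimum lies where 3x + 9y = 95 and 8x + 5y = 57.
Solving simultaneously gives x = 2/3, y = 31/3.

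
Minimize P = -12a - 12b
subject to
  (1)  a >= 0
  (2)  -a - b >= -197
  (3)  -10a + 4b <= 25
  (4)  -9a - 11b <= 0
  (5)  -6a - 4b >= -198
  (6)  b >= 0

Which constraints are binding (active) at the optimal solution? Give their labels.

Vertices and P = -12a - 12b:
  (0, 25/4) → P = -75
  (0, 0) → P = 0
  (173/16, 1065/32) → P = -4233/8
  (33, 0) → P = -396

The minimum is at (173/16, 1065/32). Substituting into each constraint, equality holds for (3) and (5); the remaining constraints have slack.

(3) and (5)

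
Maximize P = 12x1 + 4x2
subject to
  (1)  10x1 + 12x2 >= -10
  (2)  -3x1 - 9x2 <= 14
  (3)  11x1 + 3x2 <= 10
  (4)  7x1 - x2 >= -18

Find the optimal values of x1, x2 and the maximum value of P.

x1 = -11/8, x2 = 67/8, maximum P = 17

Corner points and P = 12x1 + 4x2:
  (13/9, -55/27) → P = 248/27
  (-113/47, 55/47) → P = -1136/47
  (22/15, -92/45) → P = 424/45
  (-11/8, 67/8) → P = 17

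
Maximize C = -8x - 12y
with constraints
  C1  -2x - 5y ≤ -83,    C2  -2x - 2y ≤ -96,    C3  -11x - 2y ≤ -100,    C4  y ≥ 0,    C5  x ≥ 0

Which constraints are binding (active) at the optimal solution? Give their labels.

Corner points and C = -8x - 12y:
  (4/9, 428/9) → C = -5168/9
  (48, 0) → C = -384
  (0, 50) → C = -600
The feasible region is unbounded (it extends along (0, 1), (1, 0)), but C strictly decreases along every unbounded feasible direction, so there is no improving ray and the maximum is attained at a vertex.

The maximum is at (48, 0). Substituting into each constraint, equality holds for C2 and C4; the remaining constraints have slack.

C2 and C4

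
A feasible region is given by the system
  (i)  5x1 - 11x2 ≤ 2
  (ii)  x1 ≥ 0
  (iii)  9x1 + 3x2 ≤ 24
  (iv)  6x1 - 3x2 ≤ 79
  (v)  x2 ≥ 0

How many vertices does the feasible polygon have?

Of the 10 pairwise boundary intersections, those satisfying every inequality are:
  (45/19, 17/19)
  (2/5, 0)
  (0, 8)
  (0, 0)

4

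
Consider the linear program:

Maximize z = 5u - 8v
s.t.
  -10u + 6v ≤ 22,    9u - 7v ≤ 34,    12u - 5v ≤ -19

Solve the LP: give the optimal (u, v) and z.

u = -179/8, v = -269/8, maximum z = 1257/8

Vertices and z = 5u - 8v:
  (-179/8, -269/8) → z = 1257/8
  (-2/11, 37/11) → z = -306/11
  (-101/13, -193/13) → z = 1039/13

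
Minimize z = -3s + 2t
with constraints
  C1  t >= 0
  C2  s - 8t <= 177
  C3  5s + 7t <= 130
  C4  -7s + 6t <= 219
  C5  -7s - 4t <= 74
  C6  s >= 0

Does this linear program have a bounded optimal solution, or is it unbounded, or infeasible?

Extreme points and z = -3s + 2t:
  (26, 0) → z = -78
  (0, 0) → z = 0
  (0, 130/7) → z = 260/7
The feasible region has finitely many vertices and no improving ray; the minimum is -78 at (26, 0).

bounded optimum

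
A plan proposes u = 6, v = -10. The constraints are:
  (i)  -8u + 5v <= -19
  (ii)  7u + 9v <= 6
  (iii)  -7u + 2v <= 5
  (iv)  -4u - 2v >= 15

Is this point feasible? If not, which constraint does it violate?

not feasible — violates (iv)

Constraint (iv): -4u - 2v = -4, which is not ≥ 15. All other constraints are satisfied.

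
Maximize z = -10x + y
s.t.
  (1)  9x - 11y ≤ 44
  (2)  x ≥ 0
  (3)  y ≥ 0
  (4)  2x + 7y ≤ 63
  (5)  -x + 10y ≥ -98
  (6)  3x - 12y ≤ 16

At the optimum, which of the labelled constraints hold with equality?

(2) and (4)

Feasible corners and z = -10x + y:
  (44/9, 0) → z = -440/9
  (1001/85, 479/85) → z = -9531/85
  (0, 0) → z = 0
  (0, 9) → z = 9

The maximum is at (0, 9). Substituting into each constraint, equality holds for (2) and (4); the remaining constraints have slack.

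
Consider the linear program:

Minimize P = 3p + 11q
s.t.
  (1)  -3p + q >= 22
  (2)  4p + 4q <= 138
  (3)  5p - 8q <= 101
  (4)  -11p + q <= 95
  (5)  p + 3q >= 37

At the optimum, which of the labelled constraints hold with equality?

(1) and (5)

Feasible corners and P = 3p + 11q:
  (25/8, 251/8) → P = 709/2
  (-29/10, 133/10) → P = 688/5
  (-121/24, 949/24) → P = 2519/6
  (-124/17, 251/17) → P = 2389/17

The minimum is at (-29/10, 133/10). Substituting into each constraint, equality holds for (1) and (5); the remaining constraints have slack.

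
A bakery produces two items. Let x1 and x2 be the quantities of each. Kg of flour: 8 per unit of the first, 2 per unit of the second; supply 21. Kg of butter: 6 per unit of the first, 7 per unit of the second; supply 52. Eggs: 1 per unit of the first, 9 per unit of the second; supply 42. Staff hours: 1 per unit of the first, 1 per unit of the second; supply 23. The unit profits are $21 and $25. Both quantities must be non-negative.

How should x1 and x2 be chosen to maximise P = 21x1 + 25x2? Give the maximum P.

At the optimal vertex, 8x1 + 2x2 = 21 and x1 + 9x2 = 42.
Solving simultaneously gives x1 = 3/2, x2 = 9/2.

x1 = 3/2, x2 = 9/2, maximum P = 144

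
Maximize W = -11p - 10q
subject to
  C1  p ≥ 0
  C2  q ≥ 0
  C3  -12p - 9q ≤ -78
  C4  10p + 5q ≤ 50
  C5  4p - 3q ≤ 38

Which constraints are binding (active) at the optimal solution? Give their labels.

C3 and C4

Vertices and W = -11p - 10q:
  (0, 26/3) → W = -260/3
  (0, 10) → W = -100
  (2, 6) → W = -82

The maximum is at (2, 6). Substituting into each constraint, equality holds for C3 and C4; the remaining constraints have slack.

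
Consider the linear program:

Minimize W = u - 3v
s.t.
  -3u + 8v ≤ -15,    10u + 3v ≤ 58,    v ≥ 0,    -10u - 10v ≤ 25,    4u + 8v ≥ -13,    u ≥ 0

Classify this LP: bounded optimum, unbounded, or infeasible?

Vertices and W = u - 3v:
  (509/89, 24/89) → W = 437/89
  (5, 0) → W = 5
  (29/5, 0) → W = 29/5
The feasible region has finitely many vertices and no improving ray; the minimum is 437/89 at (509/89, 24/89).

bounded optimum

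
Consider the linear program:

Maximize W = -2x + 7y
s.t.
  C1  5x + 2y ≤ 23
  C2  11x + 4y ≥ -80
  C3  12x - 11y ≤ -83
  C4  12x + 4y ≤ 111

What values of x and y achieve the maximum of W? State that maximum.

x = -126, y = 653/2, maximum W = 5075/2

Corner points and W = -2x + 7y:
  (-126, 653/2) → W = 5075/2
  (87/79, 691/79) → W = 4663/79
  (-1212/169, -47/169) → W = 2095/169

The optimum lies where 5x + 2y = 23 and 11x + 4y = -80.
Solving simultaneously gives x = -126, y = 653/2.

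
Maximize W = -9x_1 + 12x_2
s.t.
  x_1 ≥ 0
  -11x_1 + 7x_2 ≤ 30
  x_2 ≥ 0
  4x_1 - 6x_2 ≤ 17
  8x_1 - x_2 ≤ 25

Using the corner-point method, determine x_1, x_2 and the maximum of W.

Feasible corners and W = -9x_1 + 12x_2:
  (0, 30/7) → W = 360/7
  (0, 0) → W = 0
  (41/9, 103/9) → W = 289/3
  (25/8, 0) → W = -225/8

The binding constraints are -11x_1 + 7x_2 = 30 and 8x_1 - x_2 = 25.
Solving simultaneously gives x_1 = 41/9, x_2 = 103/9.

x_1 = 41/9, x_2 = 103/9, maximum W = 289/3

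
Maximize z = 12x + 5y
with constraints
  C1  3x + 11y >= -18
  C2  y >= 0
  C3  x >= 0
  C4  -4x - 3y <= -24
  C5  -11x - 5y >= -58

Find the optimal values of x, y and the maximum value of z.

x = 54/13, y = 32/13, maximum z = 808/13

Feasible corners and z = 12x + 5y:
  (0, 8) → z = 40
  (0, 58/5) → z = 58
  (54/13, 32/13) → z = 808/13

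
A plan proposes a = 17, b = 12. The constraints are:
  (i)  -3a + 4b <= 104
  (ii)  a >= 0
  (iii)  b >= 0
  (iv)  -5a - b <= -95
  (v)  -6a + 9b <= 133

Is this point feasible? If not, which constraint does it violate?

(i): -3 ≤ 104 ✓
(ii): 17 ≥ 0 ✓
(iii): 12 ≥ 0 ✓
(iv): -97 ≤ -95 ✓
(v): 6 ≤ 133 ✓

feasible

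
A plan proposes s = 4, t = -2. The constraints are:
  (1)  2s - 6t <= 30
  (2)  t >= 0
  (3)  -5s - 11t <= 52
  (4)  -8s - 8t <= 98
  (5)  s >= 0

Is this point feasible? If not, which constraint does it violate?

Constraint (2): t = -2, which is not ≥ 0. All other constraints are satisfied.

not feasible — violates (2)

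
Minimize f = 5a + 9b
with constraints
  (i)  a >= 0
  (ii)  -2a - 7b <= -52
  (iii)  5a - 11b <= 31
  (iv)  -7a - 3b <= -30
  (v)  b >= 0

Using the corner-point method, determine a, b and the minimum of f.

Feasible corners and f = 5a + 9b:
  (0, 10) → f = 90
  (263/19, 66/19) → f = 1909/19
  (54/43, 304/43) → f = 3006/43
The feasible region is unbounded (it extends along (0, 1), (11, 5)), but f strictly increases along every unbounded feasible direction, so there is no improving ray and the minimum is attained at a vertex.

At the optimal vertex, -2a - 7b = -52 and -7a - 3b = -30.
Solving simultaneously gives a = 54/43, b = 304/43.

a = 54/43, b = 304/43, minimum f = 3006/43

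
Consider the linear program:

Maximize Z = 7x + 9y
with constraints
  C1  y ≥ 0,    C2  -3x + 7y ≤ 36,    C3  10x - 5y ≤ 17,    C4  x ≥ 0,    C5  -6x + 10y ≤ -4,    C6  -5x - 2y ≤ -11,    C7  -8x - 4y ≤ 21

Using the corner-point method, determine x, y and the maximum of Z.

x = 15/7, y = 31/35, maximum Z = 804/35

Vertices and Z = 7x + 9y:
  (15/7, 31/35) → Z = 804/35
  (89/45, 5/9) → Z = 848/45
  (59/31, 23/31) → Z = 20

The optimum lies where 10x - 5y = 17 and -6x + 10y = -4.
Solving simultaneously gives x = 15/7, y = 31/35.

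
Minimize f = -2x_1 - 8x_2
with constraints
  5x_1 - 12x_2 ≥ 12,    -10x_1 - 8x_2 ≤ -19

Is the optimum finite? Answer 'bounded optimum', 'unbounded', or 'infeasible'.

From the feasible point (81/40, -5/32), moving in the direction (12, 5) keeps every constraint satisfied while f decreases without bound.

unbounded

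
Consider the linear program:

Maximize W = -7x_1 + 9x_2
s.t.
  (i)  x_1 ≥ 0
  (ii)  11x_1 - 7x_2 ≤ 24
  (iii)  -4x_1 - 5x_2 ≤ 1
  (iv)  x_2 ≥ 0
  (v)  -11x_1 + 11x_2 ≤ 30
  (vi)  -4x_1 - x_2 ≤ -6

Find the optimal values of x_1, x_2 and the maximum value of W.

Feasible corners and W = -7x_1 + 9x_2:
  (24/11, 0) → W = -168/11
  (237/22, 27/2) → W = 507/11
  (3/2, 0) → W = -21/2
  (36/55, 186/55) → W = 1422/55

x_1 = 237/22, x_2 = 27/2, maximum W = 507/11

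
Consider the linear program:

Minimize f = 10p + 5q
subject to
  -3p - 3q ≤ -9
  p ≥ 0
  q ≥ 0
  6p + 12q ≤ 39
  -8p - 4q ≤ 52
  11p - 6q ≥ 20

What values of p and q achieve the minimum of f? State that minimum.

The optimum lies where -3p - 3q = -9 and 11p - 6q = 20.
Solving simultaneously gives p = 38/17, q = 13/17.

p = 38/17, q = 13/17, minimum f = 445/17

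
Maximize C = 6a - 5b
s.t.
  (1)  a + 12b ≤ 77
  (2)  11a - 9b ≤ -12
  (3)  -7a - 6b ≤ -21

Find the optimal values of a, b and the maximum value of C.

Feasible corners and C = 6a - 5b:
  (183/47, 859/141) → C = -1001/141
  (-35/13, 259/39) → C = -1925/39
  (39/43, 105/43) → C = -291/43

The binding constraints are 11a - 9b = -12 and -7a - 6b = -21.
Solving simultaneously gives a = 39/43, b = 105/43.

a = 39/43, b = 105/43, maximum C = -291/43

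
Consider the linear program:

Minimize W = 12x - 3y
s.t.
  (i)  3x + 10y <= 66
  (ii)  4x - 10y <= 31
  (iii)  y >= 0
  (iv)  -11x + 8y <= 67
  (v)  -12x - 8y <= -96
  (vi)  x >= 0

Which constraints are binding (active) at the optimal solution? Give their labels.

Vertices and W = 12x - 3y:
  (97/7, 171/70) → W = 11127/70
  (9/2, 21/4) → W = 153/4
  (151/19, 3/38) → W = 3615/38

The minimum is at (9/2, 21/4). Substituting into each constraint, equality holds for (i) and (v); the remaining constraints have slack.

(i) and (v)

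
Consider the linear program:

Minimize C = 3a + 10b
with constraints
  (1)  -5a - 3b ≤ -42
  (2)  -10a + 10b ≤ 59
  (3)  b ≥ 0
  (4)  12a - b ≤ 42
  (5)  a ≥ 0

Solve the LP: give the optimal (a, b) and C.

a = 168/41, b = 294/41, minimum C = 84

Vertices and C = 3a + 10b:
  (243/80, 143/16) → C = 7879/80
  (168/41, 294/41) → C = 84
  (479/110, 564/55) → C = 12717/110

At the optimal vertex, -5a - 3b = -42 and 12a - b = 42.
Solving simultaneously gives a = 168/41, b = 294/41.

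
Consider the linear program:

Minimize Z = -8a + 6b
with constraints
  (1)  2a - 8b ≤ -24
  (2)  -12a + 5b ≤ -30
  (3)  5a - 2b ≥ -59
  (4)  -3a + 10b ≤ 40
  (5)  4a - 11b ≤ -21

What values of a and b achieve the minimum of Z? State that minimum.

a = 230/7, b = 97/7, minimum Z = -1258/7

Corner points and Z = -8a + 6b:
  (180/43, 174/43) → Z = -396/43
  (48/5, 27/5) → Z = -222/5
  (100/21, 38/7) → Z = -116/21
  (230/7, 97/7) → Z = -1258/7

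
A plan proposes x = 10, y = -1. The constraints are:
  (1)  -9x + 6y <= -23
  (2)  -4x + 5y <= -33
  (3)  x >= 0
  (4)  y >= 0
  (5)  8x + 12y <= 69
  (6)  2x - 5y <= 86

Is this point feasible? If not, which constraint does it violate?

Constraint (4): y = -1, which is not ≥ 0. All other constraints are satisfied.

not feasible — violates (4)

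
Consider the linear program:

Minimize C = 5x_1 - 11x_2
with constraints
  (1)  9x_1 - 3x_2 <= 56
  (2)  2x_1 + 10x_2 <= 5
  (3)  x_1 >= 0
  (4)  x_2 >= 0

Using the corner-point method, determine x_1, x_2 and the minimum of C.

x_1 = 0, x_2 = 1/2, minimum C = -11/2

Extreme points and C = 5x_1 - 11x_2:
  (0, 1/2) → C = -11/2
  (5/2, 0) → C = 25/2
  (0, 0) → C = 0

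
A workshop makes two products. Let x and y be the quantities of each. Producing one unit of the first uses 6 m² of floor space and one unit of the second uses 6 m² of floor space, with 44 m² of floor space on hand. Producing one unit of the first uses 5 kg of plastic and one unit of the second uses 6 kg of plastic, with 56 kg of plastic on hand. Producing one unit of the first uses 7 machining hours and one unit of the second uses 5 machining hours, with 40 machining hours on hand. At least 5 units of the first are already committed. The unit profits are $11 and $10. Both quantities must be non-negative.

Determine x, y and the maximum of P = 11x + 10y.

x = 5, y = 1, maximum P = 65

Feasible corners and P = 11x + 10y:
  (40/7, 0) → P = 440/7
  (5, 0) → P = 55
  (5, 1) → P = 65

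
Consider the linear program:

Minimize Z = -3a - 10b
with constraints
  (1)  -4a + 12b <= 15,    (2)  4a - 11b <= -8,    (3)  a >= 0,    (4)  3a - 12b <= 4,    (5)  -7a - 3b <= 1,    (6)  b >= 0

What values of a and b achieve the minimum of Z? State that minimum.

a = 69/4, b = 7, minimum Z = -487/4

Corner points and Z = -3a - 10b:
  (69/4, 7) → Z = -487/4
  (0, 5/4) → Z = -25/2
  (0, 8/11) → Z = -80/11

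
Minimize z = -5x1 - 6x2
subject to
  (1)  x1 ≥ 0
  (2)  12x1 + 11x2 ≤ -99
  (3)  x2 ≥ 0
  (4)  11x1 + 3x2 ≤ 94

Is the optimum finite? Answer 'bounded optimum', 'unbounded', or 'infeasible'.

The boundaries x1 = 0 and 12x1 + 11x2 = -99 meet at (0, -9), but that point violates x2 ≥ 0. Every candidate vertex is excluded by some other constraint, so the feasible region is empty.

infeasible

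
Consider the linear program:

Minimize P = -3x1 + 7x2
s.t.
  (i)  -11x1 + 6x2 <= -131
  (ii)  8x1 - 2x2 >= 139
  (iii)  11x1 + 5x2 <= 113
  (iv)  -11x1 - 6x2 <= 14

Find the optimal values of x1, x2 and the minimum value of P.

x1 = 68, x2 = -127, minimum P = -1093

Feasible corners and P = -3x1 + 7x2:
  (921/62, -625/62) → P = -3569/31
  (403/35, -1641/70) → P = -2781/14
  (68, -127) → P = -1093

The binding constraints are 11x1 + 5x2 = 113 and -11x1 - 6x2 = 14.
Solving simultaneously gives x1 = 68, x2 = -127.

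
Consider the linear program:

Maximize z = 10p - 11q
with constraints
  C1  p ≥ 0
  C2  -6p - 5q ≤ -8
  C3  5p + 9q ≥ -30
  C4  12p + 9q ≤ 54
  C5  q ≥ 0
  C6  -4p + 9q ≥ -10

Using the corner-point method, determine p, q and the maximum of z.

p = 4, q = 2/3, maximum z = 98/3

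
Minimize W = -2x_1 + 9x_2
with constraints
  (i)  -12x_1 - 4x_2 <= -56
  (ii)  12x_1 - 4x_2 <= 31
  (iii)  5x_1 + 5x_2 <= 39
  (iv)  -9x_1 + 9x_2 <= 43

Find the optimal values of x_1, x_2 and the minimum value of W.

Corner points and W = -2x_1 + 9x_2:
  (29/8, 25/8) → W = 167/8
  (31/10, 47/10) → W = 361/10
  (311/80, 313/80) → W = 439/16

The optimum lies where -12x_1 - 4x_2 = -56 and 12x_1 - 4x_2 = 31.
Solving simultaneously gives x_1 = 29/8, x_2 = 25/8.

x_1 = 29/8, x_2 = 25/8, minimum W = 167/8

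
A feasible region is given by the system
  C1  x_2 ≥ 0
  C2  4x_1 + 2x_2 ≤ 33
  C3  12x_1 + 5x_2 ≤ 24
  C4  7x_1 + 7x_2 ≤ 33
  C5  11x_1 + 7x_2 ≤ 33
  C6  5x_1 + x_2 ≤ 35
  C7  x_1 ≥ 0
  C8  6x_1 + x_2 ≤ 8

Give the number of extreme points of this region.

The feasible vertices (each the meet of two boundaries and inside every other half-plane) are:
  (0, 0)
  (4/3, 0)
  (3/29, 132/29)
  (8/9, 8/3)
  (0, 33/7)

5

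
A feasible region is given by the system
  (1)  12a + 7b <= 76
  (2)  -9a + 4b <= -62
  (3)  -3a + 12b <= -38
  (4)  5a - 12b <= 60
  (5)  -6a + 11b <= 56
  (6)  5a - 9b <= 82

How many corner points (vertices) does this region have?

4

Intersecting each pair of boundary lines and keeping only the points that satisfy every inequality leaves:
  (1178/165, -76/55)
  (1332/179, -340/179)
  (37/6, -13/8)
  (63/11, -115/44)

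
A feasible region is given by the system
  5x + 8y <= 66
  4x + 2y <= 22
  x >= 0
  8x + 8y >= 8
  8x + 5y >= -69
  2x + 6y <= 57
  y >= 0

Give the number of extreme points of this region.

5

Pairwise boundary intersections that survive every other constraint:
  (2, 7)
  (0, 33/4)
  (11/2, 0)
  (0, 1)
  (1, 0)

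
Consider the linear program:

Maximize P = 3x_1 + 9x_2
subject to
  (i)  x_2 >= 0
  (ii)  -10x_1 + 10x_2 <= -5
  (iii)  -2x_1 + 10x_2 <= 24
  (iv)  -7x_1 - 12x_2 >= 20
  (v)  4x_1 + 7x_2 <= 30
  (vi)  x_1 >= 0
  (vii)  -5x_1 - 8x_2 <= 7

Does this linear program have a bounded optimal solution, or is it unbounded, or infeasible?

infeasible

The boundaries x_2 = 0 and -10x_1 + 10x_2 = -5 meet at (1/2, 0), but that point violates -7x_1 - 12x_2 ≥ 20. Every candidate vertex is excluded by some other constraint, so the feasible region is empty.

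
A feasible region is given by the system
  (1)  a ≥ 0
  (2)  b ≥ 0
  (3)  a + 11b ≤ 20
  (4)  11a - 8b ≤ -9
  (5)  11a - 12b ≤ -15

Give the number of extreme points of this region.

Of the 10 pairwise boundary intersections, those satisfying every inequality are:
  (0, 20/11)
  (0, 5/4)
  (61/129, 229/129)
  (3/11, 3/2)

4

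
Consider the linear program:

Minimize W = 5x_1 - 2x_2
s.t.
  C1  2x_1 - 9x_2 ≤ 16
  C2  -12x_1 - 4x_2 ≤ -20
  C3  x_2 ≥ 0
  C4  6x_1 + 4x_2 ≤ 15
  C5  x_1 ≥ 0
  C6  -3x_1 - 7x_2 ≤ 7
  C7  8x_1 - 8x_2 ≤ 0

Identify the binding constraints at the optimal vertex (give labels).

Vertices and W = 5x_1 - 2x_2:
  (5/6, 5/2) → W = -5/6
  (5/4, 5/4) → W = 15/4
  (3/2, 3/2) → W = 9/2

The minimum is at (5/6, 5/2). Substituting into each constraint, equality holds for C2 and C4; the remaining constraints have slack.

C2 and C4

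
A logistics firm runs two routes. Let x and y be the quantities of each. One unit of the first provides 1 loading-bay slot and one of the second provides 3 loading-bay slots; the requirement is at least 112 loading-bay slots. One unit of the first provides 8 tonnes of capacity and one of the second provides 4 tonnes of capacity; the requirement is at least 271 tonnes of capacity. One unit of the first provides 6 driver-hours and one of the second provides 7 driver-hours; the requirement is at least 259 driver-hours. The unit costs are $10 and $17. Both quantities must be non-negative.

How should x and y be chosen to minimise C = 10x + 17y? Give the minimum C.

x = 73/4, y = 125/4, minimum C = 2855/4

Vertices and C = 10x + 17y:
  (0, 271/4) → C = 4607/4
  (112, 0) → C = 1120
  (73/4, 125/4) → C = 2855/4
The feasible region is unbounded (it extends along (0, 1), (1, 0)), but C strictly increases along every unbounded feasible direction, so there is no improving ray and the minimum is attained at a vertex.

The optimum lies where x + 3y = 112 and 8x + 4y = 271.
Solving simultaneously gives x = 73/4, y = 125/4.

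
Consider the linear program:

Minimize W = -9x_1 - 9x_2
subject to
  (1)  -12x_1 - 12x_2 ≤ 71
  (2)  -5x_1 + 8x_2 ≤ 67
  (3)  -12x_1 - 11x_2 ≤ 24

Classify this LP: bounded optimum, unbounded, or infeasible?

From the feasible point (493/12, -47), moving in the direction (8, 5) keeps every constraint satisfied while W decreases without bound.

unbounded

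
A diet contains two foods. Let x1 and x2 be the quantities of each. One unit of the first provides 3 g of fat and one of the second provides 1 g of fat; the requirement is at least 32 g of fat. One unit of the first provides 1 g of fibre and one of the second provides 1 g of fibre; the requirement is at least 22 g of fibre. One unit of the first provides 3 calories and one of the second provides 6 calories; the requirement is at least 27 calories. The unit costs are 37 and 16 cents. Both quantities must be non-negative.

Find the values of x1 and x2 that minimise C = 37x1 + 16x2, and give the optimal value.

x1 = 5, x2 = 17, minimum C = 457

Corner points and C = 37x1 + 16x2:
  (0, 32) → C = 512
  (22, 0) → C = 814
  (5, 17) → C = 457
The feasible region is unbounded (it extends along (0, 1), (1, 0)), but C strictly increases along every unbounded feasible direction, so there is no improving ray and the minimum is attained at a vertex.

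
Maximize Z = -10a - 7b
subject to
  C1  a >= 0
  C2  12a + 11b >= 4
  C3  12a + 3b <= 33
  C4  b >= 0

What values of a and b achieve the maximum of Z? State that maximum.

a = 0, b = 4/11, maximum Z = -28/11

Corner points and Z = -10a - 7b:
  (0, 4/11) → Z = -28/11
  (0, 11) → Z = -77
  (1/3, 0) → Z = -10/3
  (11/4, 0) → Z = -55/2

At the optimal vertex, a = 0 and 12a + 11b = 4.
Solving simultaneously gives a = 0, b = 4/11.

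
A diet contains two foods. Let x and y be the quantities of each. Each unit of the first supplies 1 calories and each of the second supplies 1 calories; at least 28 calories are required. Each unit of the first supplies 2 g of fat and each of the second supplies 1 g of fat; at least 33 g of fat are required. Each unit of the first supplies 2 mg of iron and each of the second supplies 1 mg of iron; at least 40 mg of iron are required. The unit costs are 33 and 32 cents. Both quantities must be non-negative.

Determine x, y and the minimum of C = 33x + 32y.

x = 12, y = 16, minimum C = 908

Extreme points and C = 33x + 32y:
  (0, 40) → C = 1280
  (28, 0) → C = 924
  (12, 16) → C = 908
The feasible region is unbounded (it extends along (0, 1), (1, 0)), but C strictly increases along every unbounded feasible direction, so there is no improving ray and the minimum is attained at a vertex.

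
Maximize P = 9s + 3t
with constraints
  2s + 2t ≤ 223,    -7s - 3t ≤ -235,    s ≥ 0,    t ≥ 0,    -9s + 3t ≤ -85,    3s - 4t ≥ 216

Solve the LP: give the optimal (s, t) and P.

s = 223/2, t = 0, maximum P = 2007/2

The binding constraints are 2s + 2t = 223 and t = 0.
Solving simultaneously gives s = 223/2, t = 0.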